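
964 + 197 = 1161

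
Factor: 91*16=1456 =2^4*7^1 *13^1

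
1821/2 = 1821/2 = 910.50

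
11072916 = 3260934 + 7811982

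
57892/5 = 11578+2/5 = 11578.40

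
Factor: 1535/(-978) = - 2^( - 1)* 3^( - 1)*5^1*163^ ( - 1)*307^1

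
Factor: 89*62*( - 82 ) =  - 452476= - 2^2*31^1 * 41^1*89^1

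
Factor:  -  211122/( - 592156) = 2^(  -  1)*3^2*37^1*467^ ( - 1 )=333/934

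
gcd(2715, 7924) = 1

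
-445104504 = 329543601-774648105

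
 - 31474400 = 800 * (- 39343)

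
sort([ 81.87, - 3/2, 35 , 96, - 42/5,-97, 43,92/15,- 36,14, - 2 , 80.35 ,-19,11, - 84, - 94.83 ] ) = [ - 97 , -94.83, - 84,-36, - 19, -42/5, -2, -3/2, 92/15,11,14,35,43,80.35, 81.87, 96 ] 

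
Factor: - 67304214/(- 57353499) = 7478246/6372611 = 2^1*7^ (-1)*883^( - 1)*1031^(  -  1 )*3739123^1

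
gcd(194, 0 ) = 194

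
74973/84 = 24991/28   =  892.54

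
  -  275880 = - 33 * 8360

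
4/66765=4/66765   =  0.00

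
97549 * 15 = 1463235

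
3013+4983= 7996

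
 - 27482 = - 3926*7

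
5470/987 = 5470/987=   5.54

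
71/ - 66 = -71/66 = -  1.08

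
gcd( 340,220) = 20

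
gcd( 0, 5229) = 5229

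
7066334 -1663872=5402462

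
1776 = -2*( - 888 )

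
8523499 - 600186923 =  - 591663424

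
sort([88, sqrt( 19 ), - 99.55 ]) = [- 99.55,  sqrt ( 19 ), 88]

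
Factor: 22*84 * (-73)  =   - 134904 = - 2^3*3^1*7^1*11^1*73^1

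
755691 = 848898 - 93207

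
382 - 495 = - 113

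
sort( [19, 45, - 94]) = [ - 94,19, 45] 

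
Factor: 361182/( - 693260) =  - 10623/20390 = -2^( - 1) *3^1 * 5^(- 1)*2039^(-1 )*3541^1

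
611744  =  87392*7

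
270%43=12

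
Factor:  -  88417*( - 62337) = 3^1*7^1*11^1*17^1*743^1*1889^1 = 5511650529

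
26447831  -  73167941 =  - 46720110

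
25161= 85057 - 59896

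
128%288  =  128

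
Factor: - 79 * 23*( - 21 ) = 3^1*7^1 * 23^1 * 79^1 = 38157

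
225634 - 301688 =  - 76054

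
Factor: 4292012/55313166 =2146006/27656583 = 2^1 *3^( - 1 )*31^1*34613^1*9218861^(-1 )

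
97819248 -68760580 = 29058668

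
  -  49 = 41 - 90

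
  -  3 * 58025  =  -174075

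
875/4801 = 875/4801 = 0.18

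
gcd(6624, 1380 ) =276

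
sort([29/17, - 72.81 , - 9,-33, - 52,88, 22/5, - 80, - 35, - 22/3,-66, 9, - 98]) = [ - 98, - 80, - 72.81,- 66, - 52, - 35, - 33, - 9,-22/3,29/17, 22/5,9 , 88 ]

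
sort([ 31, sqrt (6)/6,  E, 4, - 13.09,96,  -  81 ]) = [  -  81, - 13.09,sqrt( 6)/6,E, 4,31,96] 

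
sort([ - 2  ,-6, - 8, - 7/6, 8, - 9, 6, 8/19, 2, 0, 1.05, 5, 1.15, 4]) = [  -  9,  -  8, - 6,-2, - 7/6, 0,8/19, 1.05, 1.15, 2, 4, 5,6,  8 ]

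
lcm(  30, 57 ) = 570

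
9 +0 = 9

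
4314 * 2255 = 9728070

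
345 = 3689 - 3344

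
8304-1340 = 6964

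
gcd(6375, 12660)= 15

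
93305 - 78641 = 14664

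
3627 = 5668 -2041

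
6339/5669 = 1 + 670/5669 = 1.12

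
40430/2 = 20215 =20215.00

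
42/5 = 42/5= 8.40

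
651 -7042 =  - 6391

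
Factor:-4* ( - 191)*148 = 2^4 * 37^1 * 191^1 = 113072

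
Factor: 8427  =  3^1*53^2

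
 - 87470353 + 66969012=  - 20501341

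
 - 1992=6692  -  8684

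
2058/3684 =343/614 = 0.56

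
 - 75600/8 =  -9450 = -9450.00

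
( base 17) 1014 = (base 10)4934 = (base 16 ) 1346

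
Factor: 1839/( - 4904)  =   - 3/8 = - 2^(-3 ) *3^1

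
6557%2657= 1243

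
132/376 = 33/94=0.35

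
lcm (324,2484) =7452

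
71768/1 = 71768 = 71768.00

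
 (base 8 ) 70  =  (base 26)24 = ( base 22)2c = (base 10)56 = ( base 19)2I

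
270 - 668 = -398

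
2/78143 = 2/78143 = 0.00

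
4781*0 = 0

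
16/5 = 16/5 = 3.20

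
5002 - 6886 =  - 1884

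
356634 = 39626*9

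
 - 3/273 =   -  1/91 = - 0.01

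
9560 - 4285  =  5275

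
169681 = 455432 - 285751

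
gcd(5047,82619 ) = 1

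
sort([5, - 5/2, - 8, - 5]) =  [ - 8, - 5, - 5/2,5 ]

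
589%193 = 10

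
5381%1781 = 38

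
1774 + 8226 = 10000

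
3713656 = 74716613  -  71002957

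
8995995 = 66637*135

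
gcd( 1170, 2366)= 26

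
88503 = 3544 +84959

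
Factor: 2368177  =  7^1*373^1*907^1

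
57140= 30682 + 26458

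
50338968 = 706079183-655740215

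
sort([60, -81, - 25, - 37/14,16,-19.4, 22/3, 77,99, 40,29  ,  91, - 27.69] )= [-81, - 27.69, - 25, - 19.4 , - 37/14, 22/3,16,29, 40,60, 77, 91  ,  99 ] 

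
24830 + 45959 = 70789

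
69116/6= 11519 + 1/3=11519.33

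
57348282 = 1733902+55614380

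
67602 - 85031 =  - 17429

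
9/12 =3/4 = 0.75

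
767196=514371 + 252825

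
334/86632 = 167/43316 = 0.00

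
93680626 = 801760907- 708080281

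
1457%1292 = 165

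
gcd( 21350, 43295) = 35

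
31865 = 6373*5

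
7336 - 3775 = 3561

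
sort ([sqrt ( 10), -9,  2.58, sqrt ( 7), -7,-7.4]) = [ - 9,-7.4,-7,  2.58, sqrt(7),sqrt(10)] 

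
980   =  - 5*( - 196)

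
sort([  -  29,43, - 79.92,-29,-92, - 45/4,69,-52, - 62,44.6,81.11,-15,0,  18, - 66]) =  [ - 92, - 79.92 ,  -  66 ,  -  62,-52, - 29, - 29, - 15, - 45/4  ,  0, 18,43,44.6,69,81.11 ]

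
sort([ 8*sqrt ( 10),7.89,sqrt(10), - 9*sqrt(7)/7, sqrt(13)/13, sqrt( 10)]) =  [ - 9*sqrt (7)/7,sqrt (13) /13,sqrt(10 ), sqrt( 10 ),7.89,  8*sqrt( 10 )]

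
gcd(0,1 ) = 1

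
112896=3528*32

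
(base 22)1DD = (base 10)783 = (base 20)1J3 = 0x30f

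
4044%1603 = 838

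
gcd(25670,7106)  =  34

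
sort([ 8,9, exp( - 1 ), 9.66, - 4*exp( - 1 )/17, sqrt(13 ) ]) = [-4 * exp(-1 )/17, exp( - 1 ),sqrt(13 ), 8,9 , 9.66]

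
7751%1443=536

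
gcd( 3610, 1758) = 2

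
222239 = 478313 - 256074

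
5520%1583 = 771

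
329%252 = 77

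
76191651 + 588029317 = 664220968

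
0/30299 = 0 = 0.00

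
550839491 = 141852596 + 408986895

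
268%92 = 84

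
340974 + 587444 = 928418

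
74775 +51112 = 125887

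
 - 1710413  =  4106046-5816459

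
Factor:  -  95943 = - 3^1*31981^1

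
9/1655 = 9/1655= 0.01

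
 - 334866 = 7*( - 47838 ) 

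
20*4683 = 93660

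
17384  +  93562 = 110946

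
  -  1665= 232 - 1897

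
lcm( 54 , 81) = 162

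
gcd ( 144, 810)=18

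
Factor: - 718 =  - 2^1*359^1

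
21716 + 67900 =89616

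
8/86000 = 1/10750 =0.00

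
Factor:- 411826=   -  2^1*205913^1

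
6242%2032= 146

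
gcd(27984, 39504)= 48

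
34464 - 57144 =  - 22680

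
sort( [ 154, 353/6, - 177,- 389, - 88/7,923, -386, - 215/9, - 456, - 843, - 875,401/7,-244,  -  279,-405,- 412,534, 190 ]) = [ - 875, - 843 , - 456,-412, - 405, - 389, - 386,  -  279,-244, - 177 ,  -  215/9,-88/7,401/7,353/6,154, 190,534 , 923]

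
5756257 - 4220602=1535655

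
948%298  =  54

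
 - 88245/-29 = 88245/29 = 3042.93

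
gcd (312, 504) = 24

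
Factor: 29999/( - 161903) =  - 131/707 = - 7^( - 1)*101^( - 1)*131^1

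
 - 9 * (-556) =5004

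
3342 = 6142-2800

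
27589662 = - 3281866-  - 30871528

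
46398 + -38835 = 7563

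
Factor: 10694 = 2^1 * 5347^1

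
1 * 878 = 878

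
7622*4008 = 30548976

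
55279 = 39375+15904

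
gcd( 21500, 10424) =4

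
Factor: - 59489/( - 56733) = 3^( - 1)*19^1*31^1 * 101^1*18911^( - 1 ) 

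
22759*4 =91036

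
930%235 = 225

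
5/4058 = 5/4058 = 0.00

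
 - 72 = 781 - 853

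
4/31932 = 1/7983= 0.00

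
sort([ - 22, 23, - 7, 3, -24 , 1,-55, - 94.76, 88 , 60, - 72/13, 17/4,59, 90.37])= [ - 94.76, - 55 , - 24, - 22, - 7, - 72/13, 1, 3, 17/4 , 23, 59,60, 88, 90.37 ]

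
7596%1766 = 532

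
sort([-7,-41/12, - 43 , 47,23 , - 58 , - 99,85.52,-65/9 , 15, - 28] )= [-99 ,-58,  -  43 , - 28 ,  -  65/9, - 7,  -  41/12,15,23,47,85.52 ]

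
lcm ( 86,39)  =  3354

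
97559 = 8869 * 11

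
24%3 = 0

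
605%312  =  293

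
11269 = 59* 191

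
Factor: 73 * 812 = 59276 = 2^2*7^1* 29^1 *73^1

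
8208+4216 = 12424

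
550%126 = 46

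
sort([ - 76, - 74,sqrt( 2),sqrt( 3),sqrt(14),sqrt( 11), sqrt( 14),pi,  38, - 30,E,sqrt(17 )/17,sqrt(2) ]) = [ -76, - 74 , - 30,sqrt( 17)/17,sqrt( 2),sqrt( 2), sqrt( 3),E, pi,sqrt( 11),sqrt( 14), sqrt(14 ),38]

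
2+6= 8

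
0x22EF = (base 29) AIB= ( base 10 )8943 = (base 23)GKJ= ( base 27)c76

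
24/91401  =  8/30467 = 0.00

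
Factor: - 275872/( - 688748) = 296/739= 2^3*37^1*739^( -1)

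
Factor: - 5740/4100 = -5^(  -  1 ) * 7^1 = - 7/5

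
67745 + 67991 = 135736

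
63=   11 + 52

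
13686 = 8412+5274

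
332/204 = 83/51 = 1.63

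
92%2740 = 92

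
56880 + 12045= 68925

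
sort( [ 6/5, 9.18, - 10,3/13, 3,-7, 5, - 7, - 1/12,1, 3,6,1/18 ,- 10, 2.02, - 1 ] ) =[ - 10, - 10 , - 7,  -  7, - 1, - 1/12, 1/18,3/13, 1, 6/5,2.02, 3 , 3, 5, 6,9.18 ] 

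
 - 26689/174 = -154 + 107/174 = - 153.39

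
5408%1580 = 668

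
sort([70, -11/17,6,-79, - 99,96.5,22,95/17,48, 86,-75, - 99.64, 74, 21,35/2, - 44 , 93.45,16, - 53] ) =[-99.64,-99, - 79,-75,-53, - 44, - 11/17,95/17,6,16,35/2,21, 22,48,70, 74,86,93.45 , 96.5]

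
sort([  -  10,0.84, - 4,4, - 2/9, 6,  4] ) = [ - 10, - 4,-2/9, 0.84, 4, 4, 6]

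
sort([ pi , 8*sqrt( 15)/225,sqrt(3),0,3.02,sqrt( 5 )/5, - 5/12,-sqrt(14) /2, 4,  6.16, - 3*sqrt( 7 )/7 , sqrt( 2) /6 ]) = [ - sqrt(14 )/2  ,  -  3 *sqrt( 7 )/7, - 5/12,  0, 8 *sqrt(15 )/225,sqrt ( 2 )/6,sqrt(5 )/5, sqrt(3), 3.02, pi,4 , 6.16] 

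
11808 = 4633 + 7175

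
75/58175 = 3/2327  =  0.00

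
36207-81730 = -45523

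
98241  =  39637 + 58604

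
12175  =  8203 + 3972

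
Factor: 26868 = 2^2 * 3^1  *2239^1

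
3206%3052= 154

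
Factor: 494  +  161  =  5^1 *131^1 = 655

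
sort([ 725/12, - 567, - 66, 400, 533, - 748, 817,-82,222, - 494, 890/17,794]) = [ - 748, - 567, - 494 , - 82, - 66,890/17,  725/12, 222, 400, 533, 794, 817]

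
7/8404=7/8404 =0.00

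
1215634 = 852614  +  363020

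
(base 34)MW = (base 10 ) 780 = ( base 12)550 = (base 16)30C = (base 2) 1100001100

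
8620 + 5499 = 14119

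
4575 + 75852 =80427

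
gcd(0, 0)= 0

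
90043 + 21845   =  111888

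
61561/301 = 204 + 157/301 = 204.52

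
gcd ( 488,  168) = 8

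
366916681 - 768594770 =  - 401678089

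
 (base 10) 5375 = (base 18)GAB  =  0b1010011111111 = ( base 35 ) 4dk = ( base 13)25a6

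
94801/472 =94801/472 = 200.85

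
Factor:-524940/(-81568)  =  131235/20392 = 2^( - 3 )* 3^1*5^1*13^1*673^1*2549^ (  -  1)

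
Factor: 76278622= 2^1*7^1*59^1*92347^1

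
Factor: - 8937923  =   - 19^1*470417^1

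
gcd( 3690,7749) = 369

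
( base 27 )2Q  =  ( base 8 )120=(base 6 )212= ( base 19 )44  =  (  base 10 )80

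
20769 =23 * 903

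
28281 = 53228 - 24947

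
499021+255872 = 754893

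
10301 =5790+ 4511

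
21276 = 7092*3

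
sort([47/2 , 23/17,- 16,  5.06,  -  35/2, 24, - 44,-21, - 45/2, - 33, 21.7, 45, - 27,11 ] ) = [ - 44, - 33, - 27, - 45/2, - 21, - 35/2 , - 16, 23/17, 5.06,  11, 21.7, 47/2,  24,45 ] 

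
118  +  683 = 801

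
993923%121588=21219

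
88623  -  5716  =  82907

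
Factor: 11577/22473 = 3^( - 1)*11^( - 1)  *17^1 = 17/33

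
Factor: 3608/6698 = 1804/3349 = 2^2*11^1 * 17^( -1) * 41^1*197^( - 1)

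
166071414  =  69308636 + 96762778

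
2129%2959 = 2129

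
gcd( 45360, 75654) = 162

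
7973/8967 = 1139/1281 = 0.89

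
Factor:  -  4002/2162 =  - 87/47 = - 3^1*29^1*47^( - 1) 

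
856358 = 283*3026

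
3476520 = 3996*870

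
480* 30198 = 14495040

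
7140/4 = 1785 = 1785.00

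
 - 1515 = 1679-3194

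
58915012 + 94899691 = 153814703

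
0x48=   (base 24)30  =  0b1001000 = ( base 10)72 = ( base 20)3C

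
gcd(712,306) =2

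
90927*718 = 65285586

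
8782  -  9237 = -455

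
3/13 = 3/13 = 0.23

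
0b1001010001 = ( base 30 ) jn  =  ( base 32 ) ih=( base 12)415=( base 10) 593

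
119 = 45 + 74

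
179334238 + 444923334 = 624257572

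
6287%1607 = 1466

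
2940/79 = 37 + 17/79= 37.22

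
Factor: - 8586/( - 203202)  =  3/71 = 3^1*71^( - 1 ) 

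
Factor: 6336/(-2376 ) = -8/3 = - 2^3*3^( - 1)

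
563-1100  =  - 537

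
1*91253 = 91253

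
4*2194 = 8776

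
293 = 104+189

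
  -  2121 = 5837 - 7958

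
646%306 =34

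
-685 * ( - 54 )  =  36990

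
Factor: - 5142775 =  - 5^2 * 11^1 * 18701^1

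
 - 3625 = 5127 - 8752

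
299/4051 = 299/4051 = 0.07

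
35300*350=12355000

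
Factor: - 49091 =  - 7^1 *7013^1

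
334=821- 487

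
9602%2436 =2294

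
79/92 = 79/92= 0.86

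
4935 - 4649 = 286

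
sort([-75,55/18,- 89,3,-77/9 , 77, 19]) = [ - 89, -75,- 77/9,3,55/18,19, 77]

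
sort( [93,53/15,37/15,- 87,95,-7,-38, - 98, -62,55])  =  [-98,-87, - 62,-38, - 7, 37/15, 53/15, 55,93,95]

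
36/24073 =36/24073   =  0.00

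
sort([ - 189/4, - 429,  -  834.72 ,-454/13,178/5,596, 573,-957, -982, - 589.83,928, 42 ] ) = [- 982,-957,-834.72, -589.83, - 429, -189/4,- 454/13,178/5,42, 573,596, 928 ] 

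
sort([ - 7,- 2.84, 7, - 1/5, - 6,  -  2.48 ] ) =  [-7, - 6, - 2.84, - 2.48, - 1/5, 7 ] 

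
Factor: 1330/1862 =5/7= 5^1  *  7^( - 1) 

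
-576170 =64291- 640461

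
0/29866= 0 = 0.00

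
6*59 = 354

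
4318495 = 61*70795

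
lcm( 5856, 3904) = 11712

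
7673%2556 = 5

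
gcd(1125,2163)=3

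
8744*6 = 52464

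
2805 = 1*2805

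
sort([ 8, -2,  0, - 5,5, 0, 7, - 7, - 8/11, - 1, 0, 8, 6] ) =[ - 7, - 5, - 2, - 1,  -  8/11 , 0,  0, 0,5, 6, 7  ,  8, 8 ] 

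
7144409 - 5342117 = 1802292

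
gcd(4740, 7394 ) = 2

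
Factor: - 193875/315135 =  - 3^( - 1)*5^2*11^1 * 149^( - 1) = -275/447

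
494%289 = 205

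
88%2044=88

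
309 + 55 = 364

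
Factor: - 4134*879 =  - 2^1*3^2*13^1*53^1*293^1 =- 3633786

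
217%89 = 39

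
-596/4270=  - 298/2135 = - 0.14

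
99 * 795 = 78705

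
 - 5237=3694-8931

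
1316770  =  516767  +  800003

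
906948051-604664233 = 302283818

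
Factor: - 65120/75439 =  - 2^5*5^1*7^( - 1 ) * 11^1*13^(-1 )*37^1*829^( - 1 )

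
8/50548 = 2/12637 = 0.00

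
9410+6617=16027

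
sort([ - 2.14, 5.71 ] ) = [ -2.14,5.71 ] 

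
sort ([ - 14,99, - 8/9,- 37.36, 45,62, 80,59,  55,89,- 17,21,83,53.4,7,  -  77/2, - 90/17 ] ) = [ -77/2, - 37.36,  -  17, - 14,-90/17,-8/9, 7,21,45,53.4, 55, 59,62, 80 , 83, 89,  99]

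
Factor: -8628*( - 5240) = 45210720 =2^5*3^1 * 5^1 * 131^1* 719^1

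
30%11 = 8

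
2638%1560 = 1078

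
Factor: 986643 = 3^2 * 7^1*15661^1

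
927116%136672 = 107084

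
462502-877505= - 415003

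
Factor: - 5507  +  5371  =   - 2^3*17^1 =- 136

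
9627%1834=457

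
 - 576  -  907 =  - 1483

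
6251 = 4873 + 1378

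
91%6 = 1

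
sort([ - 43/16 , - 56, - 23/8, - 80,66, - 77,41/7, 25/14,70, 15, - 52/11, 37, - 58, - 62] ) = [ - 80, - 77,-62, - 58,- 56, - 52/11, - 23/8, - 43/16, 25/14,41/7 , 15, 37, 66,70] 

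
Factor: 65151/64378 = 2^( - 1) * 3^3*19^1 * 127^1 * 32189^(-1)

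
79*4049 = 319871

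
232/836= 58/209 = 0.28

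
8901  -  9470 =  - 569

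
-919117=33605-952722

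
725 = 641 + 84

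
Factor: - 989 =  - 23^1*43^1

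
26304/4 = 6576  =  6576.00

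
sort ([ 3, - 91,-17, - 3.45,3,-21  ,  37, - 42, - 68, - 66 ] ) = [ - 91, - 68,  -  66 , - 42,- 21, - 17, - 3.45,3,3,37] 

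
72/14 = 36/7 = 5.14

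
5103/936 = 5 + 47/104 = 5.45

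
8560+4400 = 12960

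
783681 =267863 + 515818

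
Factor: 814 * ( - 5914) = -2^2*11^1*37^1*2957^1 = - 4813996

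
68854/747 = 68854/747=92.17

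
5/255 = 1/51= 0.02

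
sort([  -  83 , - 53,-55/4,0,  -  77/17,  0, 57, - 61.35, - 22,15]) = [ - 83,-61.35, -53,  -  22, - 55/4, - 77/17,0 , 0,15, 57 ]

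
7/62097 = 1/8871 =0.00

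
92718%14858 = 3570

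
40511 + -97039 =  - 56528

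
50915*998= 50813170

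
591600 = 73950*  8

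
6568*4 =26272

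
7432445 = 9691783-2259338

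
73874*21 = 1551354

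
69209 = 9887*7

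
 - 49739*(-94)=4675466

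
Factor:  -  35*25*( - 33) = 28875 = 3^1 * 5^3 * 7^1 * 11^1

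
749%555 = 194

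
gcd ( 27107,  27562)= 1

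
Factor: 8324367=3^1*23^1*223^1*541^1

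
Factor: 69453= 3^2*7717^1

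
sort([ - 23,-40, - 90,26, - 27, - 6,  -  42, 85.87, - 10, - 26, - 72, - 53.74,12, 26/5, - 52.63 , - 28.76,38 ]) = [ - 90, - 72, - 53.74, - 52.63, - 42, -40, - 28.76, - 27, - 26, - 23, - 10, - 6, 26/5,  12,26,  38,85.87] 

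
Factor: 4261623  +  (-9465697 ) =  - 2^1*17^1 * 269^1*569^1 = - 5204074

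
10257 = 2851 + 7406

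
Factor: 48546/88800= 2^(-4 )*3^2*5^(- 2 )*29^1*31^1*37^( - 1) = 8091/14800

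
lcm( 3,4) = 12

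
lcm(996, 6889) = 82668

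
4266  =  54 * 79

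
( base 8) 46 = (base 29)19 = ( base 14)2a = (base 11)35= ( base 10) 38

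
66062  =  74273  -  8211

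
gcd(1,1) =1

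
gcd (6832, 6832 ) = 6832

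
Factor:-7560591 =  -3^1*167^1 * 15091^1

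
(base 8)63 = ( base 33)1i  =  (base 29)1m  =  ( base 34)1h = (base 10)51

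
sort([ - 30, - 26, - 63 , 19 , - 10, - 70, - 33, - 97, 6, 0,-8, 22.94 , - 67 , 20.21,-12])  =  [-97, - 70, - 67, - 63, - 33, - 30, - 26, - 12, - 10,-8,0, 6, 19, 20.21, 22.94]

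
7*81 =567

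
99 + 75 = 174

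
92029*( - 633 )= - 58254357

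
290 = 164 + 126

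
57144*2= 114288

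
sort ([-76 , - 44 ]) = [ -76, - 44]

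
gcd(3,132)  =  3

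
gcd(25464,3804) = 12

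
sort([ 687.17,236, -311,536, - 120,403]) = [ - 311, - 120,236,403,536,687.17 ]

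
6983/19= 6983/19 = 367.53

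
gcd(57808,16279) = 1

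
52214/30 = 1740 + 7/15 = 1740.47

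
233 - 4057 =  - 3824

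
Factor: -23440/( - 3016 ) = 2930/377 =2^1 * 5^1 * 13^( - 1 )*29^(  -  1) * 293^1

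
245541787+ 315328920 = 560870707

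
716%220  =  56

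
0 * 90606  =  0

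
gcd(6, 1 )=1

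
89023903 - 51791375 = 37232528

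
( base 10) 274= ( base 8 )422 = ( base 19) E8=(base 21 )d1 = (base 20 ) DE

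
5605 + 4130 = 9735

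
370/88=4 + 9/44 = 4.20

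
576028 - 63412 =512616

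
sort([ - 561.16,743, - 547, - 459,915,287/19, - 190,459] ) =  [ - 561.16 , - 547, - 459, - 190, 287/19,459,743,  915 ]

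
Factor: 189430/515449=190/517 = 2^1 *5^1 * 11^( - 1) *19^1 * 47^(-1)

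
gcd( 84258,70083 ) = 9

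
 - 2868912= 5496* ( - 522)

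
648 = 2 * 324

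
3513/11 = 3513/11 = 319.36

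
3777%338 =59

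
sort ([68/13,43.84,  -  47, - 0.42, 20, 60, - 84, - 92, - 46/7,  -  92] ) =[ - 92, - 92,-84,-47 ,-46/7, - 0.42,68/13,20, 43.84, 60]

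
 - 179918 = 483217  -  663135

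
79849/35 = 11407/5= 2281.40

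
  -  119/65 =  - 119/65 = -1.83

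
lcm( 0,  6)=0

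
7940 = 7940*1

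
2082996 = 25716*81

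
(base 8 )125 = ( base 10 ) 85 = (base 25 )3a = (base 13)67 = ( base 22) 3j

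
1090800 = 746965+343835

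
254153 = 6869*37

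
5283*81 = 427923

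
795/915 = 53/61  =  0.87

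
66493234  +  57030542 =123523776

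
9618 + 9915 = 19533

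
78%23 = 9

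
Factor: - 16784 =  - 2^4*1049^1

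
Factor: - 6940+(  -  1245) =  - 8185 =- 5^1*1637^1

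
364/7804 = 91/1951 = 0.05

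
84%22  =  18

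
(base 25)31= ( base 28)2k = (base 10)76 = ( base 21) 3D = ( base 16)4c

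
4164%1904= 356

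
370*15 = 5550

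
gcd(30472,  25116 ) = 52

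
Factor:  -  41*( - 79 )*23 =74497 = 23^1 *41^1 * 79^1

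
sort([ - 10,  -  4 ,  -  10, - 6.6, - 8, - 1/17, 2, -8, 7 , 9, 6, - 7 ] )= [ - 10, - 10 ,  -  8,-8, - 7,- 6.6,-4,-1/17,2,  6, 7, 9 ]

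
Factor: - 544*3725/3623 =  - 2^5*5^2*17^1*149^1* 3623^( - 1 ) = - 2026400/3623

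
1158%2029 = 1158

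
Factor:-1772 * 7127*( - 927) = 11707123788 =2^2*3^2 * 103^1*443^1 * 7127^1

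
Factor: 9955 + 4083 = 14038 = 2^1*7019^1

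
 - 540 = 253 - 793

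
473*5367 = 2538591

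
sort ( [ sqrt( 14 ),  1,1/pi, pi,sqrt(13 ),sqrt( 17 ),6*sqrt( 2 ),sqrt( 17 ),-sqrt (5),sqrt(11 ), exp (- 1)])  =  [-sqrt( 5 ), 1/pi,exp( - 1),  1,pi, sqrt(11),sqrt(13 ),sqrt(14),sqrt( 17),sqrt( 17), 6*sqrt(2 )] 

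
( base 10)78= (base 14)58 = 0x4E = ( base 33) 2C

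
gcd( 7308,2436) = 2436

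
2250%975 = 300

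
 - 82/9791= - 82/9791 = -  0.01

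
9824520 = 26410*372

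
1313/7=187+4/7 = 187.57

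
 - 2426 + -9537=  - 11963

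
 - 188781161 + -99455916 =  - 288237077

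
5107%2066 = 975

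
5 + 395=400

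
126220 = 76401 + 49819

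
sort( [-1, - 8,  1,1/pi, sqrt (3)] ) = [- 8,-1, 1/pi, 1,  sqrt( 3) ] 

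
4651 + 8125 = 12776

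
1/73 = 1/73 = 0.01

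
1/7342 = 1/7342 =0.00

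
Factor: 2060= 2^2*5^1*103^1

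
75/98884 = 75/98884 = 0.00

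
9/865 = 9/865 = 0.01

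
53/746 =53/746 = 0.07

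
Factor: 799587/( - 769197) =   -  3^1*11^( - 2 )*13^( - 1 )*163^( - 1)*88843^1 = -266529/256399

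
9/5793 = 3/1931  =  0.00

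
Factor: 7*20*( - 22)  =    -  3080 = - 2^3 * 5^1*7^1*11^1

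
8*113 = 904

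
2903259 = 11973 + 2891286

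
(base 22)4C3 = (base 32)24r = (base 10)2203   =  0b100010011011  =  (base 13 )1006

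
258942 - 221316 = 37626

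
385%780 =385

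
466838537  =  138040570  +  328797967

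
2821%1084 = 653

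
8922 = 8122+800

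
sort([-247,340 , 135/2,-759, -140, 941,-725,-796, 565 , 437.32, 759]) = [-796,-759 ,-725,-247, - 140 , 135/2,340, 437.32, 565,759,941 ]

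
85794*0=0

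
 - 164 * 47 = - 7708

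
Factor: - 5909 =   -  19^1*311^1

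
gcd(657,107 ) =1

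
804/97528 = 201/24382 = 0.01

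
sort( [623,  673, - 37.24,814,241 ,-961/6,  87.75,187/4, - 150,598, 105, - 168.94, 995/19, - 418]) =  [ - 418, - 168.94, - 961/6, - 150, - 37.24, 187/4,  995/19, 87.75,105,241, 598,  623,673, 814] 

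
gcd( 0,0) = 0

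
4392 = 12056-7664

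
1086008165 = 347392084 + 738616081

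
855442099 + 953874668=1809316767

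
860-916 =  - 56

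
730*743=542390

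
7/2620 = 7/2620 = 0.00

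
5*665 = 3325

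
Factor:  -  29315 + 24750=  - 5^1 * 11^1*83^1=- 4565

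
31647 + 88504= 120151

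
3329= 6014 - 2685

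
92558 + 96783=189341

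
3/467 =3/467=0.01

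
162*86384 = 13994208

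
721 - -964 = 1685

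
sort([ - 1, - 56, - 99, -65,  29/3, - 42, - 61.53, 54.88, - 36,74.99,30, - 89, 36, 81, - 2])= [ - 99 ,-89, - 65, - 61.53, -56, - 42, - 36, - 2, - 1, 29/3 , 30, 36,  54.88, 74.99, 81] 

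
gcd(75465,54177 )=3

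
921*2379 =2191059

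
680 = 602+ 78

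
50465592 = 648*77879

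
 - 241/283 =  - 241/283  =  - 0.85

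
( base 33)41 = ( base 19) 70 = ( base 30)4d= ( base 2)10000101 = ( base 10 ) 133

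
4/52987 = 4/52987 = 0.00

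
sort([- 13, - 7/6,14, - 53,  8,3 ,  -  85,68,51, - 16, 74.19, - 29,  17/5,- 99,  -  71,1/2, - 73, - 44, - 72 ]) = [ - 99, -85, - 73, - 72, - 71,  -  53,  -  44, - 29,-16, - 13 , - 7/6,1/2,3, 17/5, 8,14, 51, 68,74.19]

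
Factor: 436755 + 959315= 1396070 =2^1*5^1*13^1 * 10739^1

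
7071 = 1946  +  5125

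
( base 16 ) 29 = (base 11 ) 38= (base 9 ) 45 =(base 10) 41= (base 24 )1h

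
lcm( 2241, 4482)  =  4482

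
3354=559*6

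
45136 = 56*806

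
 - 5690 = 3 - 5693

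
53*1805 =95665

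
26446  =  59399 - 32953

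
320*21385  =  6843200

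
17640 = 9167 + 8473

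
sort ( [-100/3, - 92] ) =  [ - 92, - 100/3]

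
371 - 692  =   - 321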